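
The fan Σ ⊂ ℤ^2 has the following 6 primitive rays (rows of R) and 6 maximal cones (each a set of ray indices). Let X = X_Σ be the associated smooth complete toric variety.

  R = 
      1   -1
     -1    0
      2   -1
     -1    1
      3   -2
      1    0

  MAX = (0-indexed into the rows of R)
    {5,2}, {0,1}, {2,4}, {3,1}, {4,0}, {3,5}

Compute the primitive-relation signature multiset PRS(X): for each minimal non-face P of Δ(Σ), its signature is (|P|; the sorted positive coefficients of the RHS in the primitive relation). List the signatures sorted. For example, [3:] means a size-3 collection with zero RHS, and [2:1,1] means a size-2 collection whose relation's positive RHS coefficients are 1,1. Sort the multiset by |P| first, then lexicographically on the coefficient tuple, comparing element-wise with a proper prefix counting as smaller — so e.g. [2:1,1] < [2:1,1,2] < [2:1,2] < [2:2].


9 minimal non-faces of Δ(Σ) (on 6 rays):

  {0,3}:  v_{0} + v_{3} = 0  →  sig = [2:]
  {1,5}:  v_{1} + v_{5} = 0  →  sig = [2:]
  {0,2}:  v_{0} + v_{2} = v_{4}  →  sig = [2:1]
  {0,5}:  v_{0} + v_{5} = v_{2}  →  sig = [2:1]
  {1,2}:  v_{1} + v_{2} = v_{0}  →  sig = [2:1]
  {2,3}:  v_{2} + v_{3} = v_{5}  →  sig = [2:1]
  {3,4}:  v_{3} + v_{4} = v_{2}  →  sig = [2:1]
  {1,4}:  v_{1} + v_{4} = 2·v_{0}  →  sig = [2:2]
  {4,5}:  v_{4} + v_{5} = 2·v_{2}  →  sig = [2:2]

Hence PRS(X_Σ) =
[[2:], [2:], [2:1], [2:1], [2:1], [2:1], [2:1], [2:2], [2:2]]


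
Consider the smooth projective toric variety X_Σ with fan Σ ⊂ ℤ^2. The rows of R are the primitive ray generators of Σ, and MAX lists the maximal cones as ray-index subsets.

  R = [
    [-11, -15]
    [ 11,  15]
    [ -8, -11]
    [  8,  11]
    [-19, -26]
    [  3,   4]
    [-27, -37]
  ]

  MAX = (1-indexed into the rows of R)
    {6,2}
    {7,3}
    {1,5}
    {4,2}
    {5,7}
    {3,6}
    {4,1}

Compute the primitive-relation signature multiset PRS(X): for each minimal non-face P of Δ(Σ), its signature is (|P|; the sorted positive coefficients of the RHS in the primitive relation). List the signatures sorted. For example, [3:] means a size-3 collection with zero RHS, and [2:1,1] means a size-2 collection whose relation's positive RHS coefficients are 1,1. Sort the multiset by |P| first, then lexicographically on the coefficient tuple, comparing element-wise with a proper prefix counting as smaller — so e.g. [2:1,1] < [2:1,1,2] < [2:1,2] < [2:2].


14 collections generate NE(X_Σ); each relation:

  • {1,2}:  v_{1} + v_{2} = 0  so sig = [2:]
  • {3,4}:  v_{3} + v_{4} = 0  so sig = [2:]
  • {1,3}:  v_{1} + v_{3} = v_{5}  so sig = [2:1]
  • {1,6}:  v_{1} + v_{6} = v_{3}  so sig = [2:1]
  • {2,3}:  v_{2} + v_{3} = v_{6}  so sig = [2:1]
  • {2,5}:  v_{2} + v_{5} = v_{3}  so sig = [2:1]
  • {3,5}:  v_{3} + v_{5} = v_{7}  so sig = [2:1]
  • {4,5}:  v_{4} + v_{5} = v_{1}  so sig = [2:1]
  • {4,6}:  v_{4} + v_{6} = v_{2}  so sig = [2:1]
  • {4,7}:  v_{4} + v_{7} = v_{5}  so sig = [2:1]
  • {1,7}:  v_{1} + v_{7} = 2·v_{5}  so sig = [2:2]
  • {2,7}:  v_{2} + v_{7} = 2·v_{3}  so sig = [2:2]
  • {5,6}:  v_{5} + v_{6} = 2·v_{3}  so sig = [2:2]
  • {6,7}:  v_{6} + v_{7} = 3·v_{3}  so sig = [2:3]

Signatures (|P|; sorted positive RHS coefficients), sorted:
{ [2:] ×2,  [2:1] ×8,  [2:2] ×3,  [2:3] }


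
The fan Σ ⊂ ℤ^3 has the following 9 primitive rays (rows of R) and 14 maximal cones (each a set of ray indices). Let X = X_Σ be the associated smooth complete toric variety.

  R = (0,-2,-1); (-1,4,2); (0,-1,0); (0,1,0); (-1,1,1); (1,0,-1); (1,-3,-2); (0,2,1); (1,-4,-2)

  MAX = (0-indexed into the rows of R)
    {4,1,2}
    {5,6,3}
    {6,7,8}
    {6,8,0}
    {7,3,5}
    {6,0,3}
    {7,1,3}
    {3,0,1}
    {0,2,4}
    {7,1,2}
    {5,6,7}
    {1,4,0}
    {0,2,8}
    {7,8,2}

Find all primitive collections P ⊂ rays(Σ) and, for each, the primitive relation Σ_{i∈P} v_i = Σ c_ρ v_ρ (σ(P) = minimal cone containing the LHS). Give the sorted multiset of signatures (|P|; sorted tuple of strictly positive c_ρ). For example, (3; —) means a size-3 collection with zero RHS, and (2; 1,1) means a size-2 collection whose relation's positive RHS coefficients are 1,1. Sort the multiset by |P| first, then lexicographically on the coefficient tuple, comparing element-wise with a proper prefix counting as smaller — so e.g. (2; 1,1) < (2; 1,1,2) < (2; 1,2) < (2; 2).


17 collections generate NE(X_Σ); each relation:

  • {0,7}:  v_{0} + v_{7} = 0  so sig = (2; —)
  • {1,8}:  v_{1} + v_{8} = 0  so sig = (2; —)
  • {2,3}:  v_{2} + v_{3} = 0  so sig = (2; —)
  • {1,6}:  v_{1} + v_{6} = v_{3}  so sig = (2; 1)
  • {2,6}:  v_{2} + v_{6} = v_{8}  so sig = (2; 1)
  • {3,8}:  v_{3} + v_{8} = v_{6}  so sig = (2; 1)
  • {4,5}:  v_{4} + v_{5} = v_{3}  so sig = (2; 1)
  • {4,6}:  v_{4} + v_{6} = v_{0}  so sig = (2; 1)
  • {0,5}:  v_{0} + v_{5} = v_{3} + v_{6}  so sig = (2; 1,1)
  • {2,5}:  v_{2} + v_{5} = v_{6} + v_{7}  so sig = (2; 1,1)
  • {3,4}:  v_{3} + v_{4} = v_{0} + v_{1}  so sig = (2; 1,1)
  • {4,7}:  v_{4} + v_{7} = v_{1} + v_{2}  so sig = (2; 1,1)
  • {4,8}:  v_{4} + v_{8} = v_{0} + v_{2}  so sig = (2; 1,1)
  • {1,5}:  v_{1} + v_{5} = 2·v_{3} + v_{7}  so sig = (2; 1,2)
  • {5,8}:  v_{5} + v_{8} = 2·v_{6} + v_{7}  so sig = (2; 1,2)
  • {0,1,2}:  v_{0} + v_{1} + v_{2} = v_{4}  so sig = (3; 1)
  • {3,6,7}:  v_{3} + v_{6} + v_{7} = v_{5}  so sig = (3; 1)

Signatures (|P|; sorted positive RHS coefficients), sorted:
{ (2; —) ×3,  (2; 1) ×5,  (2; 1,1) ×5,  (2; 1,2) ×2,  (3; 1) ×2 }


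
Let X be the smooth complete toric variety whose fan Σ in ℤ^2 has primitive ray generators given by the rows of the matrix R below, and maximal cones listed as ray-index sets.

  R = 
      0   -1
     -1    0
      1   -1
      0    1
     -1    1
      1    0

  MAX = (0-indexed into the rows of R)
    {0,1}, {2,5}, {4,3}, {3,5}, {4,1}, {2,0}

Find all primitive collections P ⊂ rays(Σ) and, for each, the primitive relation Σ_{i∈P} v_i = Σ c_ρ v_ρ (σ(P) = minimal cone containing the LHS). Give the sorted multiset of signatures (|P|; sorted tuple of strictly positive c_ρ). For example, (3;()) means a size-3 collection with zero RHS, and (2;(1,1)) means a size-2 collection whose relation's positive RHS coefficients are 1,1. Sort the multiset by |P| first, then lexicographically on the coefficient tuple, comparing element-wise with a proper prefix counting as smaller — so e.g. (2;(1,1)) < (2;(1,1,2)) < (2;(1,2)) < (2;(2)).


9 minimal non-faces of Δ(Σ) (on 6 rays):

  • {0,3}:  v_{0} + v_{3} = 0 — sig = (2;())
  • {1,5}:  v_{1} + v_{5} = 0 — sig = (2;())
  • {2,4}:  v_{2} + v_{4} = 0 — sig = (2;())
  • {0,4}:  v_{0} + v_{4} = v_{1} — sig = (2;(1))
  • {0,5}:  v_{0} + v_{5} = v_{2} — sig = (2;(1))
  • {1,2}:  v_{1} + v_{2} = v_{0} — sig = (2;(1))
  • {1,3}:  v_{1} + v_{3} = v_{4} — sig = (2;(1))
  • {2,3}:  v_{2} + v_{3} = v_{5} — sig = (2;(1))
  • {4,5}:  v_{4} + v_{5} = v_{3} — sig = (2;(1))

Hence PRS(X_Σ) =
{ (2;()) ×3,  (2;(1)) ×6 }


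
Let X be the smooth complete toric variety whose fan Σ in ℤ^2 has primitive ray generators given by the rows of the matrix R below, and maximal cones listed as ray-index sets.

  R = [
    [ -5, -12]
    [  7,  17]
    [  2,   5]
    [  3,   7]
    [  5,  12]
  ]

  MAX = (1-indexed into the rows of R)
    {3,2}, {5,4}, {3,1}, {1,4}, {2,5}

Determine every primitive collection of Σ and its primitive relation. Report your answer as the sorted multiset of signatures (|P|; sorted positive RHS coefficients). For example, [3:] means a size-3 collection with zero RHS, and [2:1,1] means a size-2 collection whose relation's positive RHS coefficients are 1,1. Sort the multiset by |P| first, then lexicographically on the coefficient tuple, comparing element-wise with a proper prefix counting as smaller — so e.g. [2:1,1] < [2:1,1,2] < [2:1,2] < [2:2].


Primitive collections (5):

  {1,5}:  v_{1} + v_{5} = 0  ⇒ sig = [2:]
  {1,2}:  v_{1} + v_{2} = v_{3}  ⇒ sig = [2:1]
  {3,4}:  v_{3} + v_{4} = v_{5}  ⇒ sig = [2:1]
  {3,5}:  v_{3} + v_{5} = v_{2}  ⇒ sig = [2:1]
  {2,4}:  v_{2} + v_{4} = 2·v_{5}  ⇒ sig = [2:2]

Signatures (|P|; sorted positive RHS coefficients), sorted:
    [2:]
    [2:1]
    [2:1]
    [2:1]
    [2:2]


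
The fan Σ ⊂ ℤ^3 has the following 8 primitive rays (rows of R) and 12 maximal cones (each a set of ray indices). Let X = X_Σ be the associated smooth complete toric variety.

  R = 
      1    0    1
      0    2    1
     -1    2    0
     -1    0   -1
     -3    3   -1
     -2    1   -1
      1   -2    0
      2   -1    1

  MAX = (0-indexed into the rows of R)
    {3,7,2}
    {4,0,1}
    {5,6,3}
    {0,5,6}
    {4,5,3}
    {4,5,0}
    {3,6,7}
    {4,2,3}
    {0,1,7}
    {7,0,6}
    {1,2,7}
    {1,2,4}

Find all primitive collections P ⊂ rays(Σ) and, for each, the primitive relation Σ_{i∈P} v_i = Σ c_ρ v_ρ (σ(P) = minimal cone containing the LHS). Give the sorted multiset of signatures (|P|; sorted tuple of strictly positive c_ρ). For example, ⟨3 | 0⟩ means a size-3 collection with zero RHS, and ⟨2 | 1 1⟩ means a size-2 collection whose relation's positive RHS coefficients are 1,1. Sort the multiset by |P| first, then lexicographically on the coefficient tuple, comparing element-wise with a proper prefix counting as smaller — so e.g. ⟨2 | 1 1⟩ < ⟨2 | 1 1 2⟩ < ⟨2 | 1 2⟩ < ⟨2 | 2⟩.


|primitive collections| = 10. Relations:

  {0,3}:  v_{0} + v_{3} = 0  so sig = ⟨2 | 0⟩
  {2,6}:  v_{2} + v_{6} = 0  so sig = ⟨2 | 0⟩
  {5,7}:  v_{5} + v_{7} = 0  so sig = ⟨2 | 0⟩
  {0,2}:  v_{0} + v_{2} = v_{1}  so sig = ⟨2 | 1⟩
  {1,3}:  v_{1} + v_{3} = v_{2}  so sig = ⟨2 | 1⟩
  {1,6}:  v_{1} + v_{6} = v_{0}  so sig = ⟨2 | 1⟩
  {2,5}:  v_{2} + v_{5} = v_{4}  so sig = ⟨2 | 1⟩
  {4,6}:  v_{4} + v_{6} = v_{5}  so sig = ⟨2 | 1⟩
  {4,7}:  v_{4} + v_{7} = v_{2}  so sig = ⟨2 | 1⟩
  {1,5}:  v_{1} + v_{5} = v_{0} + v_{4}  so sig = ⟨2 | 1 1⟩

so the primitive-relation signature multiset is
    |P|=2: 10 collections, coeffs (), (), (), (1), (1), (1), (1), (1), (1), (1,1)


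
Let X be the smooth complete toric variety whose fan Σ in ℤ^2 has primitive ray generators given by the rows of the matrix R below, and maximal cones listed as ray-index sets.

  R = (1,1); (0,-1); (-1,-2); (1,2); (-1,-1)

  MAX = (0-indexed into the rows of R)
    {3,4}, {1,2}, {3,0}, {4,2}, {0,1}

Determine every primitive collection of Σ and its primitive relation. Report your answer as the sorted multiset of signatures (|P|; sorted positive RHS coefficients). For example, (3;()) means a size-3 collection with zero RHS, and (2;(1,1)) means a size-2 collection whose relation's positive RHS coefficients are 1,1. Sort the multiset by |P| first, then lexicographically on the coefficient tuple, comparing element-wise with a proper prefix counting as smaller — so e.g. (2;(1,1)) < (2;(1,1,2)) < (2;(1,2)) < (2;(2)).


5 collections generate NE(X_Σ); each relation:

  {0,4}:  v_{0} + v_{4} = 0  →  sig = (2;())
  {2,3}:  v_{2} + v_{3} = 0  →  sig = (2;())
  {0,2}:  v_{0} + v_{2} = v_{1}  →  sig = (2;(1))
  {1,3}:  v_{1} + v_{3} = v_{0}  →  sig = (2;(1))
  {1,4}:  v_{1} + v_{4} = v_{2}  →  sig = (2;(1))

Signatures (|P|; sorted positive RHS coefficients), sorted:
{ (2;()) ×2,  (2;(1)) ×3 }


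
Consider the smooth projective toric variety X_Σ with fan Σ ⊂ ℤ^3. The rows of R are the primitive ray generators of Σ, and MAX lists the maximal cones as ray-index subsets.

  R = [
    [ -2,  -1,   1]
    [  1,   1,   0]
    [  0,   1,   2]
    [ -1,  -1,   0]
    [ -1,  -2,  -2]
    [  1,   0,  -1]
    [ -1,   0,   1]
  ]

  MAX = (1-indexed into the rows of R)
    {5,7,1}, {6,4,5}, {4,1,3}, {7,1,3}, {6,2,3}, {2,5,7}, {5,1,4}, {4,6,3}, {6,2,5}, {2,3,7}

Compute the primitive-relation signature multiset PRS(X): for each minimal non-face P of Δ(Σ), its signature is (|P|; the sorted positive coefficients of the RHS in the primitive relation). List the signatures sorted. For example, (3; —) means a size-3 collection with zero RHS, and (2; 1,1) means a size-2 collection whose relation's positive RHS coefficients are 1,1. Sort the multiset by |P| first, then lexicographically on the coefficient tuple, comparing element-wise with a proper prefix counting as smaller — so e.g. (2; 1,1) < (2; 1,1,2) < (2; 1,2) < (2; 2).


6 collections generate NE(X_Σ); each relation:

  • {2,4}:  v_{2} + v_{4} = 0  so sig = (2; —)
  • {6,7}:  v_{6} + v_{7} = 0  so sig = (2; —)
  • {1,2}:  v_{1} + v_{2} = v_{7}  so sig = (2; 1)
  • {1,6}:  v_{1} + v_{6} = v_{4}  so sig = (2; 1)
  • {3,5}:  v_{3} + v_{5} = v_{4}  so sig = (2; 1)
  • {4,7}:  v_{4} + v_{7} = v_{1}  so sig = (2; 1)

Signatures (|P|; sorted positive RHS coefficients), sorted:
    |P|=2: 6 collections, coeffs (), (), (1), (1), (1), (1)


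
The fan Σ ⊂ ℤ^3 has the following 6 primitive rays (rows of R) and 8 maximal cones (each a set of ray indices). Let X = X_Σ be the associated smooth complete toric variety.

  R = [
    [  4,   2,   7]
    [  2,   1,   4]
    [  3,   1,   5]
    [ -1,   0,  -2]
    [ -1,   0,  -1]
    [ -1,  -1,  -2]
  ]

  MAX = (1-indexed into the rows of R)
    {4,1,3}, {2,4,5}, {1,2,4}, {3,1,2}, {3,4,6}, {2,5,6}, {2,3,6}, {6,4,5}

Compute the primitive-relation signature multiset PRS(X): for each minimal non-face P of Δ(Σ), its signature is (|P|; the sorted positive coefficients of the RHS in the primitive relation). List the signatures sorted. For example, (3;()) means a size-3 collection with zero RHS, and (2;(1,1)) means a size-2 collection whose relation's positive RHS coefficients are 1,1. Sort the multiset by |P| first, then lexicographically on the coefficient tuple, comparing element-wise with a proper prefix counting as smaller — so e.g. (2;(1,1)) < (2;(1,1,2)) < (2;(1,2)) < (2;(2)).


Σ has 5 primitive collections:

  {1,6}:  v_{1} + v_{6} = v_{3} ; sig = (2;(1))
  {3,5}:  v_{3} + v_{5} = v_{2} ; sig = (2;(1))
  {1,5}:  v_{1} + v_{5} = 2·v_{2} + v_{4} ; sig = (2;(1,2))
  {2,4,6}:  v_{2} + v_{4} + v_{6} = 0 ; sig = (3;())
  {2,3,4}:  v_{2} + v_{3} + v_{4} = v_{1} ; sig = (3;(1))

so the primitive-relation signature multiset is
    (2;(1))
    (2;(1))
    (2;(1,2))
    (3;())
    (3;(1))


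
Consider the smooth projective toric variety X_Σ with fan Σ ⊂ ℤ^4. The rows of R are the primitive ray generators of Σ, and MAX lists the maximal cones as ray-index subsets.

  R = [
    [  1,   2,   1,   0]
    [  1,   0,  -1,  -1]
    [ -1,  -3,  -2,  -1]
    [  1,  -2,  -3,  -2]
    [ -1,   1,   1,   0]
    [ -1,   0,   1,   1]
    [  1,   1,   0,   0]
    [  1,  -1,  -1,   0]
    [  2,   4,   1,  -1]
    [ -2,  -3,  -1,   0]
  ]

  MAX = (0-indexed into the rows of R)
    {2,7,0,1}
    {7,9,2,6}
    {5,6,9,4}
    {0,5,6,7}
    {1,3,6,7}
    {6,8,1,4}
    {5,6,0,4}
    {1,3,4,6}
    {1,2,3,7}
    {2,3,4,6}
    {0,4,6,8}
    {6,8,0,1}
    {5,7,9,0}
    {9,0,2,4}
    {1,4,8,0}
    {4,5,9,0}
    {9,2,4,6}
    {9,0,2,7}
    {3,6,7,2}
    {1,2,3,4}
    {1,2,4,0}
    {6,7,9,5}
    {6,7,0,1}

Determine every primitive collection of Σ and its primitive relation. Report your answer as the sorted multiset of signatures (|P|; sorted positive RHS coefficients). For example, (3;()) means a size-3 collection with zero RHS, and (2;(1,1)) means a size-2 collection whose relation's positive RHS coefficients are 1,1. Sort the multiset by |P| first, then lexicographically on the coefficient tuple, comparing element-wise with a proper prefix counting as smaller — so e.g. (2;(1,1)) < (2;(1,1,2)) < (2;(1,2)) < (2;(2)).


16 minimal non-faces of Δ(Σ) (on 10 rays):

  P={1,5}:  v_{1} + v_{5} = 0  ⇒ sig = (2;())
  P={4,7}:  v_{4} + v_{7} = 0  ⇒ sig = (2;())
  P={1,9}:  v_{1} + v_{9} = v_{2}  ⇒ sig = (2;(1))
  P={2,5}:  v_{2} + v_{5} = v_{9}  ⇒ sig = (2;(1))
  P={3,5}:  v_{3} + v_{5} = v_{2} + v_{6}  ⇒ sig = (2;(1,1))
  P={8,9}:  v_{8} + v_{9} = v_{1} + v_{4}  ⇒ sig = (2;(1,1))
  P={5,8}:  v_{5} + v_{8} = v_{0} + v_{4} + v_{6}  ⇒ sig = (2;(1,1,1))
  P={7,8}:  v_{7} + v_{8} = v_{0} + v_{1} + v_{6}  ⇒ sig = (2;(1,1,1))
  P={3,8}:  v_{3} + v_{8} = 3·v_{1} + v_{4} + v_{6}  ⇒ sig = (2;(1,1,3))
  P={2,8}:  v_{2} + v_{8} = 2·v_{1} + v_{4}  ⇒ sig = (2;(1,2))
  P={3,9}:  v_{3} + v_{9} = 2·v_{2} + v_{6}  ⇒ sig = (2;(1,2))
  P={0,3}:  v_{0} + v_{3} = 2·v_{1}  ⇒ sig = (2;(2))
  P={0,6,9}:  v_{0} + v_{6} + v_{9} = 0  ⇒ sig = (3;())
  P={0,2,6}:  v_{0} + v_{2} + v_{6} = v_{1}  ⇒ sig = (3;(1))
  P={1,2,6}:  v_{1} + v_{2} + v_{6} = v_{3}  ⇒ sig = (3;(1))
  P={0,1,4,6}:  v_{0} + v_{1} + v_{4} + v_{6} = v_{8}  ⇒ sig = (4;(1))

so the primitive-relation signature multiset is
[(2;()), (2;()), (2;(1)), (2;(1)), (2;(1,1)), (2;(1,1)), (2;(1,1,1)), (2;(1,1,1)), (2;(1,1,3)), (2;(1,2)), (2;(1,2)), (2;(2)), (3;()), (3;(1)), (3;(1)), (4;(1))]


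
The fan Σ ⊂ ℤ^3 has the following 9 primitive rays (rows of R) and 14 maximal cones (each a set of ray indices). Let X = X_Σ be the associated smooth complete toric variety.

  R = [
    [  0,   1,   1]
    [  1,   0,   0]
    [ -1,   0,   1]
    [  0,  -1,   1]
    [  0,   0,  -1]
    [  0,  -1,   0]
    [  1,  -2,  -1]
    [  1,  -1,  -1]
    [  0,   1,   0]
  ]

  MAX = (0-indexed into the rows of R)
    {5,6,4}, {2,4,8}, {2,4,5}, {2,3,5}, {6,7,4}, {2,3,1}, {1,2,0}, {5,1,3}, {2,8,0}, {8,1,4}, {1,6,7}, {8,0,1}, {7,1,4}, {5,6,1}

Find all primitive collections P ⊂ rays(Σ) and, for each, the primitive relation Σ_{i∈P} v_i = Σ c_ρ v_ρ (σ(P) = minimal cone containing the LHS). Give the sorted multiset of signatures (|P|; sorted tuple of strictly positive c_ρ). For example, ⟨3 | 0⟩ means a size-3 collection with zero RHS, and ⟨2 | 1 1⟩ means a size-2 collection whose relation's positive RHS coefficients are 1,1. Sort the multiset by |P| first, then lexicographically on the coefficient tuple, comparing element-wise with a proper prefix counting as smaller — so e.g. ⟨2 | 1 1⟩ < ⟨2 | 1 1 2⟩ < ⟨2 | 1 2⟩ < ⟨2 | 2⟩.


The 20 primitive collections of Σ (r=9, n=3):

  {5,8}:  v_{5} + v_{8} = 0 ; sig = ⟨2 | 0⟩
  {0,4}:  v_{0} + v_{4} = v_{8} ; sig = ⟨2 | 1⟩
  {0,7}:  v_{0} + v_{7} = v_{1} ; sig = ⟨2 | 1⟩
  {2,7}:  v_{2} + v_{7} = v_{5} ; sig = ⟨2 | 1⟩
  {3,4}:  v_{3} + v_{4} = v_{5} ; sig = ⟨2 | 1⟩
  {5,7}:  v_{5} + v_{7} = v_{6} ; sig = ⟨2 | 1⟩
  {6,8}:  v_{6} + v_{8} = v_{7} ; sig = ⟨2 | 1⟩
  {0,5}:  v_{0} + v_{5} = v_{1} + v_{2} ; sig = ⟨2 | 1 1⟩
  {0,6}:  v_{0} + v_{6} = v_{1} + v_{5} ; sig = ⟨2 | 1 1⟩
  {3,8}:  v_{3} + v_{8} = v_{1} + v_{2} ; sig = ⟨2 | 1 1⟩
  {7,8}:  v_{7} + v_{8} = v_{1} + v_{4} ; sig = ⟨2 | 1 1⟩
  {3,7}:  v_{3} + v_{7} = v_{1} + 2·v_{5} ; sig = ⟨2 | 1 2⟩
  {3,6}:  v_{3} + v_{6} = v_{1} + 3·v_{5} ; sig = ⟨2 | 1 3⟩
  {2,6}:  v_{2} + v_{6} = 2·v_{5} ; sig = ⟨2 | 2⟩
  {0,3}:  v_{0} + v_{3} = 2·v_{1} + 2·v_{2} ; sig = ⟨2 | 2 2⟩
  {1,2,4}:  v_{1} + v_{2} + v_{4} = 0 ; sig = ⟨3 | 0⟩
  {1,2,5}:  v_{1} + v_{2} + v_{5} = v_{3} ; sig = ⟨3 | 1⟩
  {1,2,8}:  v_{1} + v_{2} + v_{8} = v_{0} ; sig = ⟨3 | 1⟩
  {1,4,5}:  v_{1} + v_{4} + v_{5} = v_{7} ; sig = ⟨3 | 1⟩
  {1,4,6}:  v_{1} + v_{4} + v_{6} = 2·v_{7} ; sig = ⟨3 | 2⟩

Signatures (|P|; sorted positive RHS coefficients), sorted:
{ ⟨2 | 0⟩,  ⟨2 | 1⟩ ×6,  ⟨2 | 1 1⟩ ×4,  ⟨2 | 1 2⟩,  ⟨2 | 1 3⟩,  ⟨2 | 2⟩,  ⟨2 | 2 2⟩,  ⟨3 | 0⟩,  ⟨3 | 1⟩ ×3,  ⟨3 | 2⟩ }


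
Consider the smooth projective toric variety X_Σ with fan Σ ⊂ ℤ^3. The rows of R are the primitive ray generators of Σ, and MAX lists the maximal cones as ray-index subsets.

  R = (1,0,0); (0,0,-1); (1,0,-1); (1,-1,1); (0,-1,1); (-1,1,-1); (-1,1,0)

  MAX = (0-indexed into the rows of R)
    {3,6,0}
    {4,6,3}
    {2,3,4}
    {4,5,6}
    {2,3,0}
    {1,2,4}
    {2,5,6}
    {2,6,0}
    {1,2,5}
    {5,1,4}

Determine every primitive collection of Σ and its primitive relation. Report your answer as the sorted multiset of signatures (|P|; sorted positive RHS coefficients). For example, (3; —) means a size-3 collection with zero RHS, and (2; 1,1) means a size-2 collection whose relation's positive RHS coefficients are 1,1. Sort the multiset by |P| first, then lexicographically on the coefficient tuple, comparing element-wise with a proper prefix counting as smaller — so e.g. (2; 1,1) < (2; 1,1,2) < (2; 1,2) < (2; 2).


|primitive collections| = 9. Relations:

  {3,5}:  v_{3} + v_{5} = 0  so sig = (2; —)
  {0,1}:  v_{0} + v_{1} = v_{2}  so sig = (2; 1)
  {0,4}:  v_{0} + v_{4} = v_{3}  so sig = (2; 1)
  {1,6}:  v_{1} + v_{6} = v_{5}  so sig = (2; 1)
  {0,5}:  v_{0} + v_{5} = v_{2} + v_{6}  so sig = (2; 1,1)
  {1,3}:  v_{1} + v_{3} = v_{2} + v_{4}  so sig = (2; 1,1)
  {2,4,6}:  v_{2} + v_{4} + v_{6} = 0  so sig = (3; —)
  {2,3,6}:  v_{2} + v_{3} + v_{6} = v_{0}  so sig = (3; 1)
  {2,4,5}:  v_{2} + v_{4} + v_{5} = v_{1}  so sig = (3; 1)

Sorted signature multiset PRS(X):
    (2; —)
    (2; 1)
    (2; 1)
    (2; 1)
    (2; 1,1)
    (2; 1,1)
    (3; —)
    (3; 1)
    (3; 1)


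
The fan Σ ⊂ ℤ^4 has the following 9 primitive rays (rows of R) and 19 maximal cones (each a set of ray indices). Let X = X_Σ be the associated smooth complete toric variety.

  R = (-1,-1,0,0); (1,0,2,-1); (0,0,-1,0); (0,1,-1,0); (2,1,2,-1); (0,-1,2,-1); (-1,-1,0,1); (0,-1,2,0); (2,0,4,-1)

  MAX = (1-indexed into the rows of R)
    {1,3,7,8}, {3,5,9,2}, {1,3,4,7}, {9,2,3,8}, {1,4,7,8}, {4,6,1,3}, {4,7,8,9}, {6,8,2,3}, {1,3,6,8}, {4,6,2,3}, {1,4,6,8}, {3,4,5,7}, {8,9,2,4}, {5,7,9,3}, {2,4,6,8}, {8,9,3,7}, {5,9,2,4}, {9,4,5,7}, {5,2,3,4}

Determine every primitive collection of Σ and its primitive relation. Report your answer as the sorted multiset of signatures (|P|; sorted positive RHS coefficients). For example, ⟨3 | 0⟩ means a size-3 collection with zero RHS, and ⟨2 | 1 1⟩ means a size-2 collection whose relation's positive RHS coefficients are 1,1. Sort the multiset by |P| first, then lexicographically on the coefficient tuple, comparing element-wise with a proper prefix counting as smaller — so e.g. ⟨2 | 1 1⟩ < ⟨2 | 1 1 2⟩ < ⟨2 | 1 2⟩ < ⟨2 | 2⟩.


Primitive collections (10):

  P = {1,2}:  v_{1} + v_{2} = v_{6} — sig = ⟨2 | 1⟩
  P = {1,5}:  v_{1} + v_{5} = v_{2} — sig = ⟨2 | 1⟩
  P = {2,7}:  v_{2} + v_{7} = v_{8} — sig = ⟨2 | 1⟩
  P = {5,8}:  v_{5} + v_{8} = v_{9} — sig = ⟨2 | 1⟩
  P = {1,9}:  v_{1} + v_{9} = v_{2} + v_{8} — sig = ⟨2 | 1 1⟩
  P = {6,7}:  v_{6} + v_{7} = v_{1} + v_{8} — sig = ⟨2 | 1 1⟩
  P = {6,9}:  v_{6} + v_{9} = 2·v_{2} + v_{8} — sig = ⟨2 | 1 2⟩
  P = {5,6}:  v_{5} + v_{6} = 2·v_{2} — sig = ⟨2 | 2⟩
  P = {3,4,8}:  v_{3} + v_{4} + v_{8} = 0 — sig = ⟨3 | 0⟩
  P = {3,4,9}:  v_{3} + v_{4} + v_{9} = v_{5} — sig = ⟨3 | 1⟩

so the primitive-relation signature multiset is
[⟨2 | 1⟩, ⟨2 | 1⟩, ⟨2 | 1⟩, ⟨2 | 1⟩, ⟨2 | 1 1⟩, ⟨2 | 1 1⟩, ⟨2 | 1 2⟩, ⟨2 | 2⟩, ⟨3 | 0⟩, ⟨3 | 1⟩]


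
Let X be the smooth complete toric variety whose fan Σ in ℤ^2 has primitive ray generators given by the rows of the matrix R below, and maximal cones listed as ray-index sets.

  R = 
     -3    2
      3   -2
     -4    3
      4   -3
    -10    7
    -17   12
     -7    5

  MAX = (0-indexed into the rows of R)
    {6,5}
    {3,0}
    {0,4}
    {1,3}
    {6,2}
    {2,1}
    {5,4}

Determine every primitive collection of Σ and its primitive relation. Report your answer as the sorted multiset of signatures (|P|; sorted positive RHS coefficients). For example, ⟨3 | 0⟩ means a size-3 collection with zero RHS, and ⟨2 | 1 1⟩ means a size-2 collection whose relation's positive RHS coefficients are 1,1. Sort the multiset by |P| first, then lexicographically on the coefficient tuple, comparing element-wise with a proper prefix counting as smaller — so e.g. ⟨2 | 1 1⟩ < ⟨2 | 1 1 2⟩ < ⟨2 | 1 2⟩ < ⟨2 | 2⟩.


14 minimal non-faces of Δ(Σ) (on 7 rays):

  • {0,1}:  v_{0} + v_{1} = 0  ⟹  sig = ⟨2 | 0⟩
  • {2,3}:  v_{2} + v_{3} = 0  ⟹  sig = ⟨2 | 0⟩
  • {0,2}:  v_{0} + v_{2} = v_{6}  ⟹  sig = ⟨2 | 1⟩
  • {0,6}:  v_{0} + v_{6} = v_{4}  ⟹  sig = ⟨2 | 1⟩
  • {1,4}:  v_{1} + v_{4} = v_{6}  ⟹  sig = ⟨2 | 1⟩
  • {1,6}:  v_{1} + v_{6} = v_{2}  ⟹  sig = ⟨2 | 1⟩
  • {3,6}:  v_{3} + v_{6} = v_{0}  ⟹  sig = ⟨2 | 1⟩
  • {4,6}:  v_{4} + v_{6} = v_{5}  ⟹  sig = ⟨2 | 1⟩
  • {3,5}:  v_{3} + v_{5} = v_{0} + v_{4}  ⟹  sig = ⟨2 | 1 1⟩
  • {0,5}:  v_{0} + v_{5} = 2·v_{4}  ⟹  sig = ⟨2 | 2⟩
  • {1,5}:  v_{1} + v_{5} = 2·v_{6}  ⟹  sig = ⟨2 | 2⟩
  • {2,4}:  v_{2} + v_{4} = 2·v_{6}  ⟹  sig = ⟨2 | 2⟩
  • {3,4}:  v_{3} + v_{4} = 2·v_{0}  ⟹  sig = ⟨2 | 2⟩
  • {2,5}:  v_{2} + v_{5} = 3·v_{6}  ⟹  sig = ⟨2 | 3⟩

Sorted signature multiset PRS(X):
{ ⟨2 | 0⟩ ×2,  ⟨2 | 1⟩ ×6,  ⟨2 | 1 1⟩,  ⟨2 | 2⟩ ×4,  ⟨2 | 3⟩ }


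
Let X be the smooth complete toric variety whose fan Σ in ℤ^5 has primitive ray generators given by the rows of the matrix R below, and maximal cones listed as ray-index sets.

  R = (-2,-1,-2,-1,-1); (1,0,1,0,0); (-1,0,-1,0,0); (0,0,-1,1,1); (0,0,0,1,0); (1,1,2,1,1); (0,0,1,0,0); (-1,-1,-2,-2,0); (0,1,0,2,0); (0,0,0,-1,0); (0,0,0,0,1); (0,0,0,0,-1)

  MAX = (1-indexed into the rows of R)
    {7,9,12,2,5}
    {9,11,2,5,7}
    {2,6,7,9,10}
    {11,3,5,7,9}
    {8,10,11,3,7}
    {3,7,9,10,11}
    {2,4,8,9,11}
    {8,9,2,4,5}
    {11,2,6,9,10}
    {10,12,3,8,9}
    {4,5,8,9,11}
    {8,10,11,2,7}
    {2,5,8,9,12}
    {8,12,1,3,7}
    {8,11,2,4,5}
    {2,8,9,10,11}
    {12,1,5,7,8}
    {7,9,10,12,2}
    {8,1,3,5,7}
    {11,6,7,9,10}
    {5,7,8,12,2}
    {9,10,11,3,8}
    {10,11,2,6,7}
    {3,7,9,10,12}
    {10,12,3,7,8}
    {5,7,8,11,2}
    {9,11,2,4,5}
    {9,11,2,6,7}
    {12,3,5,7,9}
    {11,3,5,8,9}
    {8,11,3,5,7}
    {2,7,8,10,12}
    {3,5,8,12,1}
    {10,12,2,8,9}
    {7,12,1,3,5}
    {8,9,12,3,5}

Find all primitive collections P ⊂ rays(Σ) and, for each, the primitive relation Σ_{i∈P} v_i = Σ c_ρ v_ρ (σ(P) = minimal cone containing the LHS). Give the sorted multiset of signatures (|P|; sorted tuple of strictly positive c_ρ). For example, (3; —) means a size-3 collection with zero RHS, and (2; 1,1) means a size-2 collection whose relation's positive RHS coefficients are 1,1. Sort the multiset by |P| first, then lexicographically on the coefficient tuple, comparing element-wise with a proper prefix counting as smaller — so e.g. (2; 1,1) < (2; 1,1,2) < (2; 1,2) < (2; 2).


Primitive collections (22):

  • {2,3}:  v_{2} + v_{3} = 0 ; sig = (2; —)
  • {5,10}:  v_{5} + v_{10} = 0 ; sig = (2; —)
  • {11,12}:  v_{11} + v_{12} = 0 ; sig = (2; —)
  • {1,6}:  v_{1} + v_{6} = v_{3} + v_{7} ; sig = (2; 1,1)
  • {4,7}:  v_{4} + v_{7} = v_{5} + v_{11} ; sig = (2; 1,1)
  • {6,8}:  v_{6} + v_{8} = v_{10} + v_{11} ; sig = (2; 1,1)
  • {1,2}:  v_{1} + v_{2} = v_{5} + v_{7} + v_{8} + v_{12} ; sig = (2; 1,1,1,1)
  • {1,10}:  v_{1} + v_{10} = v_{3} + v_{7} + v_{8} + v_{12} ; sig = (2; 1,1,1,1)
  • {1,11}:  v_{1} + v_{11} = v_{3} + v_{5} + v_{7} + v_{8} ; sig = (2; 1,1,1,1)
  • {3,4}:  v_{3} + v_{4} = v_{5} + v_{8} + v_{9} + v_{11} ; sig = (2; 1,1,1,1)
  • {3,6}:  v_{3} + v_{6} = v_{7} + v_{9} + v_{10} + v_{11} ; sig = (2; 1,1,1,1)
  • {4,10}:  v_{4} + v_{10} = v_{2} + v_{8} + v_{9} + v_{11} ; sig = (2; 1,1,1,1)
  • {4,12}:  v_{4} + v_{12} = v_{2} + v_{5} + v_{8} + v_{9} ; sig = (2; 1,1,1,1)
  • {5,6}:  v_{5} + v_{6} = v_{2} + v_{7} + v_{9} + v_{11} ; sig = (2; 1,1,1,1)
  • {6,12}:  v_{6} + v_{12} = v_{2} + v_{7} + v_{9} + v_{10} ; sig = (2; 1,1,1,1)
  • {1,4}:  v_{1} + v_{4} = v_{3} + 2·v_{5} + v_{8} ; sig = (2; 1,1,2)
  • {1,9}:  v_{1} + v_{9} = 2·v_{3} + v_{5} + v_{12} ; sig = (2; 1,1,2)
  • {4,6}:  v_{4} + v_{6} = v_{2} + v_{9} + 2·v_{11} ; sig = (2; 1,1,2)
  • {7,8,9}:  v_{7} + v_{8} + v_{9} = v_{3} ; sig = (3; 1)
  • {2,5,8,9,11}:  v_{2} + v_{5} + v_{8} + v_{9} + v_{11} = v_{4} ; sig = (5; 1)
  • {2,7,9,10,11}:  v_{2} + v_{7} + v_{9} + v_{10} + v_{11} = v_{6} ; sig = (5; 1)
  • {3,5,7,8,12}:  v_{3} + v_{5} + v_{7} + v_{8} + v_{12} = v_{1} ; sig = (5; 1)

Signatures (|P|; sorted positive RHS coefficients), sorted:
{ (2; —) ×3,  (2; 1,1) ×3,  (2; 1,1,1,1) ×9,  (2; 1,1,2) ×3,  (3; 1),  (5; 1) ×3 }


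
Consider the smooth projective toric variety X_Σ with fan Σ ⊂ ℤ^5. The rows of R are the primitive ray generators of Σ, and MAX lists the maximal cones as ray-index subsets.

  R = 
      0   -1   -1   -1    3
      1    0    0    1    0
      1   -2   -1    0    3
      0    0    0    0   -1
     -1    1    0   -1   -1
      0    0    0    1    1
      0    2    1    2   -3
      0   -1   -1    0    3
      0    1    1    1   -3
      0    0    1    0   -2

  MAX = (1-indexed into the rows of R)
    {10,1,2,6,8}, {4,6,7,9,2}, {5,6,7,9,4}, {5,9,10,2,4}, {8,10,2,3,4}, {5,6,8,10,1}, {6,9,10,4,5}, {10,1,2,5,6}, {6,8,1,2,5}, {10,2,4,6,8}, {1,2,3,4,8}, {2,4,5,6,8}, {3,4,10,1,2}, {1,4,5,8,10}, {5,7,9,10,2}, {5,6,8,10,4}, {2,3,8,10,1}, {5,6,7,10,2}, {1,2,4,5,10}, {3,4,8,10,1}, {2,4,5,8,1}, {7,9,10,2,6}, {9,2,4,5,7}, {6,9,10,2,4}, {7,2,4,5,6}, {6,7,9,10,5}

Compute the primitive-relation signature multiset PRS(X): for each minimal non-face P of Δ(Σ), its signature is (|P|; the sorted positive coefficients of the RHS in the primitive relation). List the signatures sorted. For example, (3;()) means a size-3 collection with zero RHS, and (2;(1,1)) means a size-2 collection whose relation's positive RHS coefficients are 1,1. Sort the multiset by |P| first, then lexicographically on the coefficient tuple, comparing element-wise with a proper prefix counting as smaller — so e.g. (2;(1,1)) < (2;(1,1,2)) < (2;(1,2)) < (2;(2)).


The 14 primitive collections of Σ (r=10, n=5):

  • {1,9}:  v_{1} + v_{9} = 0  ⇒ sig = (2;())
  • {3,5}:  v_{3} + v_{5} = v_{1} + v_{4}  ⇒ sig = (2;(1,1))
  • {8,9}:  v_{8} + v_{9} = v_{4} + v_{6}  ⇒ sig = (2;(1,1))
  • {1,7}:  v_{1} + v_{7} = v_{2} + v_{5} + v_{6}  ⇒ sig = (2;(1,1,1))
  • {3,7}:  v_{3} + v_{7} = v_{2} + v_{4} + v_{6}  ⇒ sig = (2;(1,1,1))
  • {3,9}:  v_{3} + v_{9} = v_{2} + v_{4} + v_{8} + v_{10}  ⇒ sig = (2;(1,1,1,1))
  • {7,8}:  v_{7} + v_{8} = v_{2} + v_{4} + v_{5} + 2·v_{6}  ⇒ sig = (2;(1,1,1,2))
  • {3,6}:  v_{3} + v_{6} = v_{2} + 2·v_{8} + v_{10}  ⇒ sig = (2;(1,1,2))
  • {1,4,6}:  v_{1} + v_{4} + v_{6} = v_{8}  ⇒ sig = (3;(1))
  • {4,7,10}:  v_{4} + v_{7} + v_{10} = 2·v_{9}  ⇒ sig = (3;(2))
  • {2,5,8,10}:  v_{2} + v_{5} + v_{8} + v_{10} = 0  ⇒ sig = (4;())
  • {2,5,6,9}:  v_{2} + v_{5} + v_{6} + v_{9} = v_{7}  ⇒ sig = (4;(1))
  • {1,2,4,8,10}:  v_{1} + v_{2} + v_{4} + v_{8} + v_{10} = v_{3}  ⇒ sig = (5;(1))
  • {2,4,5,6,10}:  v_{2} + v_{4} + v_{5} + v_{6} + v_{10} = v_{9}  ⇒ sig = (5;(1))

Hence PRS(X_Σ) =
[(2;()), (2;(1,1)), (2;(1,1)), (2;(1,1,1)), (2;(1,1,1)), (2;(1,1,1,1)), (2;(1,1,1,2)), (2;(1,1,2)), (3;(1)), (3;(2)), (4;()), (4;(1)), (5;(1)), (5;(1))]


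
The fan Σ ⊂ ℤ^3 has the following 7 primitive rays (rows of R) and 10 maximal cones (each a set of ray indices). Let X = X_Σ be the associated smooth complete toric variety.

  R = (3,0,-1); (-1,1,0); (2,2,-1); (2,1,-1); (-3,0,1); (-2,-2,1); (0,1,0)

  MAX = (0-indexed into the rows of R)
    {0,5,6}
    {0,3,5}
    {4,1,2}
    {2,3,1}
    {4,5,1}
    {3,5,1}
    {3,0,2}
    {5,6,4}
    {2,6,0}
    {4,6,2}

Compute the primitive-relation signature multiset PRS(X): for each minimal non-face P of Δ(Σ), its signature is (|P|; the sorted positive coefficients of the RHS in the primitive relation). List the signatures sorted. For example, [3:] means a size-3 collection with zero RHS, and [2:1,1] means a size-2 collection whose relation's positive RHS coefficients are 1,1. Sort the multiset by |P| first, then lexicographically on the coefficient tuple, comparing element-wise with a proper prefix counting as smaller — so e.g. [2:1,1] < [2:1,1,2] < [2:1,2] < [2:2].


6 minimal non-faces of Δ(Σ) (on 7 rays):

  • {0,4}:  v_{0} + v_{4} = 0 ; sig = [2:]
  • {2,5}:  v_{2} + v_{5} = 0 ; sig = [2:]
  • {0,1}:  v_{0} + v_{1} = v_{3} ; sig = [2:1]
  • {3,4}:  v_{3} + v_{4} = v_{1} ; sig = [2:1]
  • {3,6}:  v_{3} + v_{6} = v_{2} ; sig = [2:1]
  • {1,6}:  v_{1} + v_{6} = v_{2} + v_{4} ; sig = [2:1,1]

Signatures (|P|; sorted positive RHS coefficients), sorted:
    [2:]
    [2:]
    [2:1]
    [2:1]
    [2:1]
    [2:1,1]


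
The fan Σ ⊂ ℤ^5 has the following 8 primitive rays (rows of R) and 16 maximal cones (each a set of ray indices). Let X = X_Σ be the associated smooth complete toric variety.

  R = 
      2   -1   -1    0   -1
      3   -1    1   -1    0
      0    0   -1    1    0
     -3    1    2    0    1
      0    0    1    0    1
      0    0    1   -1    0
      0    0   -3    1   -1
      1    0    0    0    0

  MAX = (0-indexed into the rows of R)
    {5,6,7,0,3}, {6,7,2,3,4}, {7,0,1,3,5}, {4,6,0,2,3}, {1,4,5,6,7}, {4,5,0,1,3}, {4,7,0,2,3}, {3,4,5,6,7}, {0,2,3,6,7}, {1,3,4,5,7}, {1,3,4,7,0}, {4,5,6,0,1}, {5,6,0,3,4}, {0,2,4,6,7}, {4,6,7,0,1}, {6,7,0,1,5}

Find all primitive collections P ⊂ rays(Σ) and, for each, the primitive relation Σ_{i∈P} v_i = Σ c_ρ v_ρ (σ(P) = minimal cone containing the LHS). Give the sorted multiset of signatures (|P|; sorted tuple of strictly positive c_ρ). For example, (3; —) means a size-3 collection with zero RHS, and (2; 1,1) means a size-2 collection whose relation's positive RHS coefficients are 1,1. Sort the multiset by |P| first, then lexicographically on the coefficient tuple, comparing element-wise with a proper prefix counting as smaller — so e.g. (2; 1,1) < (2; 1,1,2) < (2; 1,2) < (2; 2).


The 5 primitive collections of Σ (r=8, n=5):

  {2,5}:  v_{2} + v_{5} = 0  ⇒ sig = (2; —)
  {1,2}:  v_{1} + v_{2} = v_{0} + v_{4} + v_{7}  ⇒ sig = (2; 1,1,1)
  {1,3,6}:  v_{1} + v_{3} + v_{6} = 0  ⇒ sig = (3; —)
  {0,4,5,7}:  v_{0} + v_{4} + v_{5} + v_{7} = v_{1}  ⇒ sig = (4; 1)
  {0,3,4,6,7}:  v_{0} + v_{3} + v_{4} + v_{6} + v_{7} = v_{2}  ⇒ sig = (5; 1)

Hence PRS(X_Σ) =
    |P|=2: 2 collections, coeffs (), (1,1,1)
    |P|=3: 1 collection, coeffs ()
    |P|=4: 1 collection, coeffs (1)
    |P|=5: 1 collection, coeffs (1)


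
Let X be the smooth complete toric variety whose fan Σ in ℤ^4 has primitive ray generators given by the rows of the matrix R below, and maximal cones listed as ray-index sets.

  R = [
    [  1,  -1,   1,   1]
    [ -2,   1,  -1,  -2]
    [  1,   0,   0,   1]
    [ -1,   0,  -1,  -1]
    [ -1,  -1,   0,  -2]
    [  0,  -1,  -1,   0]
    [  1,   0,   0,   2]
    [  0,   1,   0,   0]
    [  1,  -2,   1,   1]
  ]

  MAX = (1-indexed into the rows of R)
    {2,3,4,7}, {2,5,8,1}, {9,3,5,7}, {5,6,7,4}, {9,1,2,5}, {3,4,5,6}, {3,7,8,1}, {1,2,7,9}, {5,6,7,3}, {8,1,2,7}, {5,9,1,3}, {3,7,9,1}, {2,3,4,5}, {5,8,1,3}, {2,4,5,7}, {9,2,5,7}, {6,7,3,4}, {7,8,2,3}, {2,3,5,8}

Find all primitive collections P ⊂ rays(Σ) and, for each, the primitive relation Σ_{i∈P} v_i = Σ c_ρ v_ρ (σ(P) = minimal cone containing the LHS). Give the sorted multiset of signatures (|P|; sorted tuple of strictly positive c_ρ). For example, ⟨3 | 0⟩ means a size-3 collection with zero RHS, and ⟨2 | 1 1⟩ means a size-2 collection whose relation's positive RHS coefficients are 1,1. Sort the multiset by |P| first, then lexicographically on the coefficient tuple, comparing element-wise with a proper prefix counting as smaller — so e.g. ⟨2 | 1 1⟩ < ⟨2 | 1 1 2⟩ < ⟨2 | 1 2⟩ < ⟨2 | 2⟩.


Minimal non-faces — 14 found among 9 rays, 19 max cones:

  P={8,9}:  v_{8} + v_{9} = v_{1}  ⟹  sig = ⟨2 | 1⟩
  P={1,4}:  v_{1} + v_{4} = v_{5} + v_{7}  ⟹  sig = ⟨2 | 1 1⟩
  P={4,8}:  v_{4} + v_{8} = v_{2} + v_{3}  ⟹  sig = ⟨2 | 1 1⟩
  P={6,8}:  v_{6} + v_{8} = v_{3} + v_{4}  ⟹  sig = ⟨2 | 1 1⟩
  P={1,6}:  v_{1} + v_{6} = v_{3} + 2·v_{5} + 2·v_{7}  ⟹  sig = ⟨2 | 1 2 2⟩
  P={6,9}:  v_{6} + v_{9} = v_{3} + 3·v_{5} + 3·v_{7}  ⟹  sig = ⟨2 | 1 3 3⟩
  P={2,6}:  v_{2} + v_{6} = 2·v_{4}  ⟹  sig = ⟨2 | 2⟩
  P={4,9}:  v_{4} + v_{9} = 2·v_{5} + 2·v_{7}  ⟹  sig = ⟨2 | 2 2⟩
  P={1,2,3}:  v_{1} + v_{2} + v_{3} = 0  ⟹  sig = ⟨3 | 0⟩
  P={5,7,8}:  v_{5} + v_{7} + v_{8} = 0  ⟹  sig = ⟨3 | 0⟩
  P={1,5,7}:  v_{1} + v_{5} + v_{7} = v_{9}  ⟹  sig = ⟨3 | 1⟩
  P={2,3,9}:  v_{2} + v_{3} + v_{9} = v_{5} + v_{7}  ⟹  sig = ⟨3 | 1 1⟩
  P={2,3,5,7}:  v_{2} + v_{3} + v_{5} + v_{7} = v_{4}  ⟹  sig = ⟨4 | 1⟩
  P={3,4,5,7}:  v_{3} + v_{4} + v_{5} + v_{7} = v_{6}  ⟹  sig = ⟨4 | 1⟩

Signatures (|P|; sorted positive RHS coefficients), sorted:
    ⟨2 | 1⟩
    ⟨2 | 1 1⟩
    ⟨2 | 1 1⟩
    ⟨2 | 1 1⟩
    ⟨2 | 1 2 2⟩
    ⟨2 | 1 3 3⟩
    ⟨2 | 2⟩
    ⟨2 | 2 2⟩
    ⟨3 | 0⟩
    ⟨3 | 0⟩
    ⟨3 | 1⟩
    ⟨3 | 1 1⟩
    ⟨4 | 1⟩
    ⟨4 | 1⟩


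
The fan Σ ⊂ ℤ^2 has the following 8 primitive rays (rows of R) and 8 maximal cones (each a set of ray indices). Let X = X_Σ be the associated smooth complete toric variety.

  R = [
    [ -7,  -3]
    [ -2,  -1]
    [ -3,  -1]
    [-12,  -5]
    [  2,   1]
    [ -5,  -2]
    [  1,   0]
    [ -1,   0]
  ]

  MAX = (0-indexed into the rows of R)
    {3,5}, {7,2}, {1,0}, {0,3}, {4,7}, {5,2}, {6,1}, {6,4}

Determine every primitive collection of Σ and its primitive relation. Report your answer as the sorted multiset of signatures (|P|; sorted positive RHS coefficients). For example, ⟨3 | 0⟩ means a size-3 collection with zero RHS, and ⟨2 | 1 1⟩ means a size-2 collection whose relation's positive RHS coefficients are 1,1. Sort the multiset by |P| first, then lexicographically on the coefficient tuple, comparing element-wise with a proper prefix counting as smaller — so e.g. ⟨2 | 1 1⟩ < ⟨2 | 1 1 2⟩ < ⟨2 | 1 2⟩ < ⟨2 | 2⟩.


Σ has 20 primitive collections:

  P = {1,4}:  v_{1} + v_{4} = 0  ⇒ sig = ⟨2 | 0⟩
  P = {6,7}:  v_{6} + v_{7} = 0  ⇒ sig = ⟨2 | 0⟩
  P = {0,4}:  v_{0} + v_{4} = v_{5}  ⇒ sig = ⟨2 | 1⟩
  P = {0,5}:  v_{0} + v_{5} = v_{3}  ⇒ sig = ⟨2 | 1⟩
  P = {1,2}:  v_{1} + v_{2} = v_{5}  ⇒ sig = ⟨2 | 1⟩
  P = {1,5}:  v_{1} + v_{5} = v_{0}  ⇒ sig = ⟨2 | 1⟩
  P = {1,7}:  v_{1} + v_{7} = v_{2}  ⇒ sig = ⟨2 | 1⟩
  P = {2,4}:  v_{2} + v_{4} = v_{7}  ⇒ sig = ⟨2 | 1⟩
  P = {2,6}:  v_{2} + v_{6} = v_{1}  ⇒ sig = ⟨2 | 1⟩
  P = {4,5}:  v_{4} + v_{5} = v_{2}  ⇒ sig = ⟨2 | 1⟩
  P = {0,7}:  v_{0} + v_{7} = v_{2} + v_{5}  ⇒ sig = ⟨2 | 1 1⟩
  P = {3,6}:  v_{3} + v_{6} = v_{0} + 2·v_{1}  ⇒ sig = ⟨2 | 1 2⟩
  P = {3,7}:  v_{3} + v_{7} = v_{2} + 2·v_{5}  ⇒ sig = ⟨2 | 1 2⟩
  P = {0,2}:  v_{0} + v_{2} = 2·v_{5}  ⇒ sig = ⟨2 | 2⟩
  P = {1,3}:  v_{1} + v_{3} = 2·v_{0}  ⇒ sig = ⟨2 | 2⟩
  P = {3,4}:  v_{3} + v_{4} = 2·v_{5}  ⇒ sig = ⟨2 | 2⟩
  P = {5,6}:  v_{5} + v_{6} = 2·v_{1}  ⇒ sig = ⟨2 | 2⟩
  P = {5,7}:  v_{5} + v_{7} = 2·v_{2}  ⇒ sig = ⟨2 | 2⟩
  P = {0,6}:  v_{0} + v_{6} = 3·v_{1}  ⇒ sig = ⟨2 | 3⟩
  P = {2,3}:  v_{2} + v_{3} = 3·v_{5}  ⇒ sig = ⟨2 | 3⟩

Signatures (|P|; sorted positive RHS coefficients), sorted:
    |P|=2: 20 collections, coeffs (), (), (1), (1), (1), (1), (1), (1), (1), (1), (1,1), (1,2), (1,2), (2), (2), (2), (2), (2), (3), (3)


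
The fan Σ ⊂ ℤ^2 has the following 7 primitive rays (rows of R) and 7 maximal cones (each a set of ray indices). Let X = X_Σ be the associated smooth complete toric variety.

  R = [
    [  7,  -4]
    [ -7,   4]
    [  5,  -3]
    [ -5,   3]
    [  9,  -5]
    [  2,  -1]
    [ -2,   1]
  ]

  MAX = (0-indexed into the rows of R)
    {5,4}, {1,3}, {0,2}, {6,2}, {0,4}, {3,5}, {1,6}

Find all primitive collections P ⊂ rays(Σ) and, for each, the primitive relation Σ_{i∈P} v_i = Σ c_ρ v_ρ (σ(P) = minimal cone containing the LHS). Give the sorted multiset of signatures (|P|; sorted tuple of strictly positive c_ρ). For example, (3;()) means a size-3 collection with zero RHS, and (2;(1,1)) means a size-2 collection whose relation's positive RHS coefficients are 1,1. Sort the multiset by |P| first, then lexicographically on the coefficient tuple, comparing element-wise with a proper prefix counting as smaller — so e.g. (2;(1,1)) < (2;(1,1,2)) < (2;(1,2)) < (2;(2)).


14 minimal non-faces of Δ(Σ) (on 7 rays):

  P={0,1}:  v_{0} + v_{1} = 0 — sig = (2;())
  P={2,3}:  v_{2} + v_{3} = 0 — sig = (2;())
  P={5,6}:  v_{5} + v_{6} = 0 — sig = (2;())
  P={0,3}:  v_{0} + v_{3} = v_{5} — sig = (2;(1))
  P={0,5}:  v_{0} + v_{5} = v_{4} — sig = (2;(1))
  P={0,6}:  v_{0} + v_{6} = v_{2} — sig = (2;(1))
  P={1,2}:  v_{1} + v_{2} = v_{6} — sig = (2;(1))
  P={1,4}:  v_{1} + v_{4} = v_{5} — sig = (2;(1))
  P={1,5}:  v_{1} + v_{5} = v_{3} — sig = (2;(1))
  P={2,5}:  v_{2} + v_{5} = v_{0} — sig = (2;(1))
  P={3,6}:  v_{3} + v_{6} = v_{1} — sig = (2;(1))
  P={4,6}:  v_{4} + v_{6} = v_{0} — sig = (2;(1))
  P={2,4}:  v_{2} + v_{4} = 2·v_{0} — sig = (2;(2))
  P={3,4}:  v_{3} + v_{4} = 2·v_{5} — sig = (2;(2))

Sorted signature multiset PRS(X):
    |P|=2: 14 collections, coeffs (), (), (), (1), (1), (1), (1), (1), (1), (1), (1), (1), (2), (2)
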